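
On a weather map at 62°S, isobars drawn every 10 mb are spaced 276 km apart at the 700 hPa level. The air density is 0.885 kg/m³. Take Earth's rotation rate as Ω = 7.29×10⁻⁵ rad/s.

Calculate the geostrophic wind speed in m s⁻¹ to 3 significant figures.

Coriolis parameter at 62°S:
f = 2Ω sin φ = 2 × 7.29×10⁻⁵ × sin 62° = 1.29×10⁻⁴ s⁻¹
Pressure gradient: |∂P/∂n| = 1000 Pa / 276000 m = 3.62×10⁻³ Pa/m
Geostrophic balance (pressure-gradient force = Coriolis force):
V_g = (1/(fρ)) |∂P/∂n| = 3.62×10⁻³ / (1.29×10⁻⁴ × 0.885) = 31.8 m/s

31.8 m s⁻¹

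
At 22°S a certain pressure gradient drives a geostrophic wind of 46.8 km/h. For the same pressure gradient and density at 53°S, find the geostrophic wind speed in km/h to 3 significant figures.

With the same pressure gradient and density, V_g ∝ 1/f ∝ 1/sin φ.
V₂ = V₁ · sin φ₁ / sin φ₂ = 46.8 × sin 22° / sin 53°
V₂ = 46.8 × 0.3746/0.7986 = 22.0 km/h

22.0 km/h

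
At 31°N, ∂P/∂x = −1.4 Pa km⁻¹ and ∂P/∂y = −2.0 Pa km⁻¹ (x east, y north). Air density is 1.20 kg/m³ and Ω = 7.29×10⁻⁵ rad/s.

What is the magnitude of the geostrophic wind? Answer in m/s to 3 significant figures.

27.1 m/s

Coriolis parameter at 31°N:
f = 2Ω sin φ = 2 × 7.29×10⁻⁵ × sin 31° = 7.51×10⁻⁵ s⁻¹
Component geostrophic relations (x east, y north):
u_g = −(1/(fρ)) ∂P/∂y,  v_g = (1/(fρ)) ∂P/∂x
u_g = −(−2.0×10⁻³)/(7.51×10⁻⁵ × 1.20) = 22.2 m/s;  v_g = (−1.4×10⁻³)/(7.51×10⁻⁵ × 1.20) = −15.5 m/s
|V_g| = √(u_g² + v_g²) = 27.1 m/s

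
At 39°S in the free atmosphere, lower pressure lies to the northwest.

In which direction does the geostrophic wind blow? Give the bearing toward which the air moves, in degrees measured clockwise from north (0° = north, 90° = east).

The pressure-gradient force points toward the northwest (bearing 315°).
Geostrophic balance: in the Southern Hemisphere the Coriolis force deflects motion to the left, so the geostrophic wind blows 90° to the left of the pressure-gradient force (low pressure on the right).
Rotating 315° by 90° counterclockwise gives 225° — the wind blows toward the southwest.

225°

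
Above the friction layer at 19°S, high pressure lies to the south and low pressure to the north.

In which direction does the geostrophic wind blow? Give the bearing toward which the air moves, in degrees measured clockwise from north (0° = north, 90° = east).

The pressure-gradient force points toward the north (bearing 000°).
Geostrophic balance: in the Southern Hemisphere the Coriolis force deflects motion to the left, so the geostrophic wind blows 90° to the left of the pressure-gradient force (low pressure on the right).
Rotating 000° by 90° counterclockwise gives 270° — the wind blows toward the west.

270°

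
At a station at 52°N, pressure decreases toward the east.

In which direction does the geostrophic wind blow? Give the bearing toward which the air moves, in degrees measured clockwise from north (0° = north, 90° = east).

The pressure-gradient force points toward the east (bearing 090°).
Geostrophic balance: in the Northern Hemisphere the Coriolis force deflects motion to the right, so the geostrophic wind blows 90° to the right of the pressure-gradient force (low pressure on the left).
Rotating 090° by 90° clockwise gives 180° — the wind blows toward the south.

180°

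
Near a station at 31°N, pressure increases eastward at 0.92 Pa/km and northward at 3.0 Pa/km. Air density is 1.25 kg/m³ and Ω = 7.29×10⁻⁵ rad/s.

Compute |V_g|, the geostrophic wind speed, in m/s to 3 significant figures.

33.4 m/s

Coriolis parameter at 31°N:
f = 2Ω sin φ = 2 × 7.29×10⁻⁵ × sin 31° = 7.51×10⁻⁵ s⁻¹
Component geostrophic relations (x east, y north):
u_g = −(1/(fρ)) ∂P/∂y,  v_g = (1/(fρ)) ∂P/∂x
u_g = −(3.0×10⁻³)/(7.51×10⁻⁵ × 1.25) = −32.0 m/s;  v_g = (0.92×10⁻³)/(7.51×10⁻⁵ × 1.25) = 9.80 m/s
|V_g| = √(u_g² + v_g²) = 33.4 m/s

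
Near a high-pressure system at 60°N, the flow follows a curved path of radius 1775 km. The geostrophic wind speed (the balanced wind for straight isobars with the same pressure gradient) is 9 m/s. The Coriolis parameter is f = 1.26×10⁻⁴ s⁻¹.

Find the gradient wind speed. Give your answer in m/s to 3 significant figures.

Around a high, pressure-gradient force acts outward with centrifugal, so Coriolis balances both:
fV = (1/ρ)|∂P/∂n| + V²/R  →  V² − fR·V + fR·V_g = 0
With fR = 1.26×10⁻⁴ × 1775×10³ m = 224 m/s:
V = [fR − √((fR)² − 4 fR V_g)]/2 = [224 − √(224² − 4×224×9)]/2 = 9.39 m/s
Supergeostrophic (V > V_g = 9 m/s), as expected around a high.

9.39 m/s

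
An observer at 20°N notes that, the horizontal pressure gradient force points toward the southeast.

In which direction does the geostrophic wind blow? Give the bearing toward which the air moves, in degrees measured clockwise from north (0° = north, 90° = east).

The pressure-gradient force points toward the southeast (bearing 135°).
Geostrophic balance: in the Northern Hemisphere the Coriolis force deflects motion to the right, so the geostrophic wind blows 90° to the right of the pressure-gradient force (low pressure on the left).
Rotating 135° by 90° clockwise gives 225° — the wind blows toward the southwest.

225°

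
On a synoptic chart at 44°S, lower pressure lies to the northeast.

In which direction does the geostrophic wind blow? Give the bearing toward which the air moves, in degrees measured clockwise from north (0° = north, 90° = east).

The pressure-gradient force points toward the northeast (bearing 045°).
Geostrophic balance: in the Southern Hemisphere the Coriolis force deflects motion to the left, so the geostrophic wind blows 90° to the left of the pressure-gradient force (low pressure on the right).
Rotating 045° by 90° counterclockwise gives 315° — the wind blows toward the northwest.

315°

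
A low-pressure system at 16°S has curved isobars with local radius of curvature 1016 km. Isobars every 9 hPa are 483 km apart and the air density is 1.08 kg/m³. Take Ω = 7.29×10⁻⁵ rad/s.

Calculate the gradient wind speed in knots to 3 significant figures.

50.9 knots

Coriolis parameter at 16°S:
f = 2Ω sin φ = 2 × 7.29×10⁻⁵ × sin 16° = 4.02×10⁻⁵ s⁻¹
Pressure gradient: |∂P/∂n| = 900 Pa / 483000 m = 1.86×10⁻³ Pa/m
Geostrophic speed: V_g = |∂P/∂n|/(fρ) = 1.86×10⁻³/(4.02×10⁻⁵ × 1.08) = 42.9 m/s
Around a low, centrifugal force acts outward with Coriolis, so pressure-gradient force balances both:
(1/ρ)|∂P/∂n| = fV + V²/R  →  V² + fR·V − fR·V_g = 0
With fR = 4.02×10⁻⁵ × 1016×10³ m = 40.8 m/s:
V = [−fR + √((fR)² + 4 fR V_g)]/2 = [−40.8 + √(40.8² + 4×40.8×42.9)]/2 = 26.2 m/s
Subgeostrophic (V < V_g = 42.9 m/s), as expected around a low.
Converting: 26.2 m/s × 1.944 = 50.9 knots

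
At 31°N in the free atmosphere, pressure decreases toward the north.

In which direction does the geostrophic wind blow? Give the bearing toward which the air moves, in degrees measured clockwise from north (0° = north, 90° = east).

The pressure-gradient force points toward the north (bearing 000°).
Geostrophic balance: in the Northern Hemisphere the Coriolis force deflects motion to the right, so the geostrophic wind blows 90° to the right of the pressure-gradient force (low pressure on the left).
Rotating 000° by 90° clockwise gives 090° — the wind blows toward the east.

090°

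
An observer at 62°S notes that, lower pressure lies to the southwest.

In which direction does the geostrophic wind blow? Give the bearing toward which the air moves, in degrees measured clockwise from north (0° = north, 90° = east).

135°

The pressure-gradient force points toward the southwest (bearing 225°).
Geostrophic balance: in the Southern Hemisphere the Coriolis force deflects motion to the left, so the geostrophic wind blows 90° to the left of the pressure-gradient force (low pressure on the right).
Rotating 225° by 90° counterclockwise gives 135° — the wind blows toward the southeast.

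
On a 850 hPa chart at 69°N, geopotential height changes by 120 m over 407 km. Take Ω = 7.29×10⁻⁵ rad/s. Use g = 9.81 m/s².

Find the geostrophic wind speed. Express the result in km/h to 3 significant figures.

76.5 km/h

Coriolis parameter at 69°N:
f = 2Ω sin φ = 2 × 7.29×10⁻⁵ × sin 69° = 1.36×10⁻⁴ s⁻¹
Height gradient: |∂Z/∂n| = 120 m / 407000 m = 2.95×10⁻⁴
On a pressure surface, geostrophic balance gives V_g = (g/f)|∂Z/∂n|:
V_g = 9.81 × 2.95×10⁻⁴ / 1.36×10⁻⁴ = 21.2 m/s
Converting: 21.2 m/s × 3.6 = 76.5 km/h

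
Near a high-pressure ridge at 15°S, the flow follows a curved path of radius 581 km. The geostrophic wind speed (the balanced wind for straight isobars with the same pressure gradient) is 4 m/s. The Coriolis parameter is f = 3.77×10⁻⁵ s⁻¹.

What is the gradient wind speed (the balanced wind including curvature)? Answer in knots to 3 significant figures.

Around a high, pressure-gradient force acts outward with centrifugal, so Coriolis balances both:
fV = (1/ρ)|∂P/∂n| + V²/R  →  V² − fR·V + fR·V_g = 0
With fR = 3.77×10⁻⁵ × 581×10³ m = 21.9 m/s:
V = [fR − √((fR)² − 4 fR V_g)]/2 = [21.9 − √(21.9² − 4×21.9×4)]/2 = 5.27 m/s
Supergeostrophic (V > V_g = 4 m/s), as expected around a high.
Converting: 5.27 m/s × 1.944 = 10.2 knots

10.2 knots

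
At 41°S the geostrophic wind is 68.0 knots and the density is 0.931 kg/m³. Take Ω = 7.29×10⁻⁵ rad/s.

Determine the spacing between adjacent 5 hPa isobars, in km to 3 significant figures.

Coriolis parameter at 41°S:
f = 2Ω sin φ = 2 × 7.29×10⁻⁵ × sin 41° = 9.57×10⁻⁵ s⁻¹
Wind speed in SI: 68.0 knots = 35.0 m/s
Geostrophic balance rearranged: |∂P/∂n| = f ρ V_g
|∂P/∂n| = 9.57×10⁻⁵ × 0.931 × 35.0 = 3.12×10⁻³ Pa/m
Isobar spacing: Δn = ΔP/|∂P/∂n| = 500 Pa / 3.12×10⁻³ Pa/m = 160499 m ≈ 160 km

160 km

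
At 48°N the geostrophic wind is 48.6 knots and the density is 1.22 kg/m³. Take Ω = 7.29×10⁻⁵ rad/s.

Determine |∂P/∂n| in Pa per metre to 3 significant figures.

3.30×10⁻³ Pa/m

Coriolis parameter at 48°N:
f = 2Ω sin φ = 2 × 7.29×10⁻⁵ × sin 48° = 1.08×10⁻⁴ s⁻¹
Wind speed in SI: 48.6 knots = 25.0 m/s
Geostrophic balance rearranged: |∂P/∂n| = f ρ V_g
|∂P/∂n| = 1.08×10⁻⁴ × 1.22 × 25.0 = 3.30×10⁻³ Pa/m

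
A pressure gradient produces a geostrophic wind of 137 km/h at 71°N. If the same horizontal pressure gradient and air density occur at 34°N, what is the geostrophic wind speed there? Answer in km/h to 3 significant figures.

With the same pressure gradient and density, V_g ∝ 1/f ∝ 1/sin φ.
V₂ = V₁ · sin φ₁ / sin φ₂ = 137 × sin 71° / sin 34°
V₂ = 137 × 0.9455/0.5592 = 232 km/h

232 km/h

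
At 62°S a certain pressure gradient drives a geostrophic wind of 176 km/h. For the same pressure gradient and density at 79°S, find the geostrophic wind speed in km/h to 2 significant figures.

With the same pressure gradient and density, V_g ∝ 1/f ∝ 1/sin φ.
V₂ = V₁ · sin φ₁ / sin φ₂ = 176 × sin 62° / sin 79°
V₂ = 176 × 0.8829/0.9816 = 160 km/h

160 km/h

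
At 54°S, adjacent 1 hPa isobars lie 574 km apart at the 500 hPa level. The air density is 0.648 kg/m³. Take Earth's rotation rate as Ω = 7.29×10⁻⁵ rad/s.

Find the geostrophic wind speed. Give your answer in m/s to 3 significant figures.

Coriolis parameter at 54°S:
f = 2Ω sin φ = 2 × 7.29×10⁻⁵ × sin 54° = 1.18×10⁻⁴ s⁻¹
Pressure gradient: |∂P/∂n| = 100 Pa / 574000 m = 1.74×10⁻⁴ Pa/m
Geostrophic balance (pressure-gradient force = Coriolis force):
V_g = (1/(fρ)) |∂P/∂n| = 1.74×10⁻⁴ / (1.18×10⁻⁴ × 0.648) = 2.28 m/s

2.28 m/s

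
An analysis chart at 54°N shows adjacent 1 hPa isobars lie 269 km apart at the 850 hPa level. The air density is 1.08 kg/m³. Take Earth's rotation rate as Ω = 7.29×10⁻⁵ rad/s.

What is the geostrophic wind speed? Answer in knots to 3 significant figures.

5.67 knots

Coriolis parameter at 54°N:
f = 2Ω sin φ = 2 × 7.29×10⁻⁵ × sin 54° = 1.18×10⁻⁴ s⁻¹
Pressure gradient: |∂P/∂n| = 100 Pa / 269000 m = 3.72×10⁻⁴ Pa/m
Geostrophic balance (pressure-gradient force = Coriolis force):
V_g = (1/(fρ)) |∂P/∂n| = 3.72×10⁻⁴ / (1.18×10⁻⁴ × 1.08) = 2.92 m/s
Converting: 2.92 m/s × 1.944 = 5.67 knots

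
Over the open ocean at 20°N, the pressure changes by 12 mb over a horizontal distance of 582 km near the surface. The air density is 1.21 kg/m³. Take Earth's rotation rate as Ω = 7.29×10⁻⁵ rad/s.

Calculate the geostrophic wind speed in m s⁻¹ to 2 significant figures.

34 m s⁻¹

Coriolis parameter at 20°N:
f = 2Ω sin φ = 2 × 7.29×10⁻⁵ × sin 20° = 4.99×10⁻⁵ s⁻¹
Pressure gradient: |∂P/∂n| = 1200 Pa / 582000 m = 2.06×10⁻³ Pa/m
Geostrophic balance (pressure-gradient force = Coriolis force):
V_g = (1/(fρ)) |∂P/∂n| = 2.06×10⁻³ / (4.99×10⁻⁵ × 1.21) = 34.2 m/s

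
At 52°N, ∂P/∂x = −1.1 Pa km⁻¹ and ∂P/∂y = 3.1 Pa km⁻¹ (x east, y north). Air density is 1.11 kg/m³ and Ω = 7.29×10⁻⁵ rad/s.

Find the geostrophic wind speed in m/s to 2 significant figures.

26 m/s

Coriolis parameter at 52°N:
f = 2Ω sin φ = 2 × 7.29×10⁻⁵ × sin 52° = 1.15×10⁻⁴ s⁻¹
Component geostrophic relations (x east, y north):
u_g = −(1/(fρ)) ∂P/∂y,  v_g = (1/(fρ)) ∂P/∂x
u_g = −(3.1×10⁻³)/(1.15×10⁻⁴ × 1.11) = −24.3 m/s;  v_g = (−1.1×10⁻³)/(1.15×10⁻⁴ × 1.11) = −8.63 m/s
|V_g| = √(u_g² + v_g²) = 25.8 m/s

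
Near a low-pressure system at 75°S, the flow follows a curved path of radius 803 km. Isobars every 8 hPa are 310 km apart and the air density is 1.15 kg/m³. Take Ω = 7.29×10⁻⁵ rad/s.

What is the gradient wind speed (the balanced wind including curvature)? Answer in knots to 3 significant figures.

27.5 knots

Coriolis parameter at 75°S:
f = 2Ω sin φ = 2 × 7.29×10⁻⁵ × sin 75° = 1.41×10⁻⁴ s⁻¹
Pressure gradient: |∂P/∂n| = 800 Pa / 310000 m = 2.58×10⁻³ Pa/m
Geostrophic speed: V_g = |∂P/∂n|/(fρ) = 2.58×10⁻³/(1.41×10⁻⁴ × 1.15) = 15.9 m/s
Around a low, centrifugal force acts outward with Coriolis, so pressure-gradient force balances both:
(1/ρ)|∂P/∂n| = fV + V²/R  →  V² + fR·V − fR·V_g = 0
With fR = 1.41×10⁻⁴ × 803×10³ m = 113 m/s:
V = [−fR + √((fR)² + 4 fR V_g)]/2 = [−113 + √(113² + 4×113×15.9)]/2 = 14.2 m/s
Subgeostrophic (V < V_g = 15.9 m/s), as expected around a low.
Converting: 14.2 m/s × 1.944 = 27.5 knots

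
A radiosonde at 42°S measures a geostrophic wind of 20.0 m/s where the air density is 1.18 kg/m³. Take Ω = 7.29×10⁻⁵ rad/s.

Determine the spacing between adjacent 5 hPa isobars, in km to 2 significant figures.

220 km

Coriolis parameter at 42°S:
f = 2Ω sin φ = 2 × 7.29×10⁻⁵ × sin 42° = 9.76×10⁻⁵ s⁻¹
Geostrophic balance rearranged: |∂P/∂n| = f ρ V_g
|∂P/∂n| = 9.76×10⁻⁵ × 1.18 × 20.0 = 2.30×10⁻³ Pa/m
Isobar spacing: Δn = ΔP/|∂P/∂n| = 500 Pa / 2.30×10⁻³ Pa/m = 217165 m ≈ 220 km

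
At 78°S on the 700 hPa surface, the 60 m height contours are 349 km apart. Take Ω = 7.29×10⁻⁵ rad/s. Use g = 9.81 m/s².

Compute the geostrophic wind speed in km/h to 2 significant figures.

Coriolis parameter at 78°S:
f = 2Ω sin φ = 2 × 7.29×10⁻⁵ × sin 78° = 1.43×10⁻⁴ s⁻¹
Height gradient: |∂Z/∂n| = 60 m / 349000 m = 1.72×10⁻⁴
On a pressure surface, geostrophic balance gives V_g = (g/f)|∂Z/∂n|:
V_g = 9.81 × 1.72×10⁻⁴ / 1.43×10⁻⁴ = 11.8 m/s
Converting: 11.8 m/s × 3.6 = 43 km/h

43 km/h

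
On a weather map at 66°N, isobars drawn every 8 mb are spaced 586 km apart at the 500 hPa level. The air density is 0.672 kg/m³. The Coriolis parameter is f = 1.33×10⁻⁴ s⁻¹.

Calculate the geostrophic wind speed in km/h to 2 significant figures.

Pressure gradient: |∂P/∂n| = 800 Pa / 586000 m = 1.37×10⁻³ Pa/m
Geostrophic balance (pressure-gradient force = Coriolis force):
V_g = (1/(fρ)) |∂P/∂n| = 1.37×10⁻³ / (1.33×10⁻⁴ × 0.672) = 15.3 m/s
Converting: 15.3 m/s × 3.6 = 55 km/h

55 km/h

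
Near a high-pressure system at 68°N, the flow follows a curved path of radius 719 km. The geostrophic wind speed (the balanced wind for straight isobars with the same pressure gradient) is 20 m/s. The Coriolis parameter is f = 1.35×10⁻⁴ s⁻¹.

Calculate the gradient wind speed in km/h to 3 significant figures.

Around a high, pressure-gradient force acts outward with centrifugal, so Coriolis balances both:
fV = (1/ρ)|∂P/∂n| + V²/R  →  V² − fR·V + fR·V_g = 0
With fR = 1.35×10⁻⁴ × 719×10³ m = 97.1 m/s:
V = [fR − √((fR)² − 4 fR V_g)]/2 = [97.1 − √(97.1² − 4×97.1×20)]/2 = 28.2 m/s
Supergeostrophic (V > V_g = 20 m/s), as expected around a high.
Converting: 28.2 m/s × 3.6 = 101 km/h

101 km/h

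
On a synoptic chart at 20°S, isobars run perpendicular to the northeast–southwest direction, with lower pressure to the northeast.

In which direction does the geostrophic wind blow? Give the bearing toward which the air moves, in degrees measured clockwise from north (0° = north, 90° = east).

The pressure-gradient force points toward the northeast (bearing 045°).
Geostrophic balance: in the Southern Hemisphere the Coriolis force deflects motion to the left, so the geostrophic wind blows 90° to the left of the pressure-gradient force (low pressure on the right).
Rotating 045° by 90° counterclockwise gives 315° — the wind blows toward the northwest.

315°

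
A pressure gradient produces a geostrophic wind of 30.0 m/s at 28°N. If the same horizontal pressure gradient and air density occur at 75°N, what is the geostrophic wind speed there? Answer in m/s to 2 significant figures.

15 m/s

With the same pressure gradient and density, V_g ∝ 1/f ∝ 1/sin φ.
V₂ = V₁ · sin φ₁ / sin φ₂ = 30.0 × sin 28° / sin 75°
V₂ = 30.0 × 0.4695/0.9659 = 15 m/s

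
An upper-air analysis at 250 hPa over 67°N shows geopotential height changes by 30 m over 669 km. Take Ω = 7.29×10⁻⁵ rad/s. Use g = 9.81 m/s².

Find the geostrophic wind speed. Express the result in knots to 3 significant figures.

6.37 knots

Coriolis parameter at 67°N:
f = 2Ω sin φ = 2 × 7.29×10⁻⁵ × sin 67° = 1.34×10⁻⁴ s⁻¹
Height gradient: |∂Z/∂n| = 30 m / 669000 m = 4.48×10⁻⁵
On a pressure surface, geostrophic balance gives V_g = (g/f)|∂Z/∂n|:
V_g = 9.81 × 4.48×10⁻⁵ / 1.34×10⁻⁴ = 3.28 m/s
Converting: 3.28 m/s × 1.944 = 6.37 knots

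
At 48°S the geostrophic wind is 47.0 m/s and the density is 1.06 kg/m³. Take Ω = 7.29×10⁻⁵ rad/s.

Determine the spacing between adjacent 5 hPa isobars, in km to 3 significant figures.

92.6 km

Coriolis parameter at 48°S:
f = 2Ω sin φ = 2 × 7.29×10⁻⁵ × sin 48° = 1.08×10⁻⁴ s⁻¹
Geostrophic balance rearranged: |∂P/∂n| = f ρ V_g
|∂P/∂n| = 1.08×10⁻⁴ × 1.06 × 47.0 = 5.40×10⁻³ Pa/m
Isobar spacing: Δn = ΔP/|∂P/∂n| = 500 Pa / 5.40×10⁻³ Pa/m = 92627 m ≈ 92.6 km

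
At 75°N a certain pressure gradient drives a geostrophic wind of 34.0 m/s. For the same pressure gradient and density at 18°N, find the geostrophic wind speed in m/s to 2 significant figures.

With the same pressure gradient and density, V_g ∝ 1/f ∝ 1/sin φ.
V₂ = V₁ · sin φ₁ / sin φ₂ = 34.0 × sin 75° / sin 18°
V₂ = 34.0 × 0.9659/0.3090 = 110 m/s

110 m/s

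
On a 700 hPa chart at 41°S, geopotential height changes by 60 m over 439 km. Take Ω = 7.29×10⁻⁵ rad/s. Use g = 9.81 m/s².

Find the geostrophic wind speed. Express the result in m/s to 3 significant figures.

Coriolis parameter at 41°S:
f = 2Ω sin φ = 2 × 7.29×10⁻⁵ × sin 41° = 9.57×10⁻⁵ s⁻¹
Height gradient: |∂Z/∂n| = 60 m / 439000 m = 1.37×10⁻⁴
On a pressure surface, geostrophic balance gives V_g = (g/f)|∂Z/∂n|:
V_g = 9.81 × 1.37×10⁻⁴ / 9.57×10⁻⁵ = 14.0 m/s

14.0 m/s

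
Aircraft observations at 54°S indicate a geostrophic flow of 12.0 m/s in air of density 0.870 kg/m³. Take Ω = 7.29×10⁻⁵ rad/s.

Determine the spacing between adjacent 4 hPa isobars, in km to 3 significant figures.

325 km

Coriolis parameter at 54°S:
f = 2Ω sin φ = 2 × 7.29×10⁻⁵ × sin 54° = 1.18×10⁻⁴ s⁻¹
Geostrophic balance rearranged: |∂P/∂n| = f ρ V_g
|∂P/∂n| = 1.18×10⁻⁴ × 0.870 × 12.0 = 1.23×10⁻³ Pa/m
Isobar spacing: Δn = ΔP/|∂P/∂n| = 400 Pa / 1.23×10⁻³ Pa/m = 324821 m ≈ 325 km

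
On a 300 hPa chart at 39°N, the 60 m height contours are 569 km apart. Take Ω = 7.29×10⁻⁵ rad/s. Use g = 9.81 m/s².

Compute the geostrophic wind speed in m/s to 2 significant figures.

11 m/s

Coriolis parameter at 39°N:
f = 2Ω sin φ = 2 × 7.29×10⁻⁵ × sin 39° = 9.18×10⁻⁵ s⁻¹
Height gradient: |∂Z/∂n| = 60 m / 569000 m = 1.05×10⁻⁴
On a pressure surface, geostrophic balance gives V_g = (g/f)|∂Z/∂n|:
V_g = 9.81 × 1.05×10⁻⁴ / 9.18×10⁻⁵ = 11.3 m/s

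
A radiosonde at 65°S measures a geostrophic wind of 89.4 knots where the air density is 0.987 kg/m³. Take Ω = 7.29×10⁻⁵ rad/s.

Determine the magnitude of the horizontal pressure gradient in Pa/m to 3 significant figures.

Coriolis parameter at 65°S:
f = 2Ω sin φ = 2 × 7.29×10⁻⁵ × sin 65° = 1.32×10⁻⁴ s⁻¹
Wind speed in SI: 89.4 knots = 46.0 m/s
Geostrophic balance rearranged: |∂P/∂n| = f ρ V_g
|∂P/∂n| = 1.32×10⁻⁴ × 0.987 × 46.0 = 6.00×10⁻³ Pa/m

6.00×10⁻³ Pa/m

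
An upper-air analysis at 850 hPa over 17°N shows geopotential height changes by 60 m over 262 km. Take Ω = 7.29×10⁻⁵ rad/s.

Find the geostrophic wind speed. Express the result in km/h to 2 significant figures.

190 km/h

Coriolis parameter at 17°N:
f = 2Ω sin φ = 2 × 7.29×10⁻⁵ × sin 17° = 4.26×10⁻⁵ s⁻¹
Height gradient: |∂Z/∂n| = 60 m / 262000 m = 2.29×10⁻⁴
On a pressure surface, geostrophic balance gives V_g = (g/f)|∂Z/∂n|:
V_g = 9.81 × 2.29×10⁻⁴ / 4.26×10⁻⁵ = 52.7 m/s
Converting: 52.7 m/s × 3.6 = 190 km/h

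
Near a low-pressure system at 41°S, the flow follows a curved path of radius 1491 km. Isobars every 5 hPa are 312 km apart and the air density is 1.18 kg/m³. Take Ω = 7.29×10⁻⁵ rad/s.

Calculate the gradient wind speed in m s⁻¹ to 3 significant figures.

Coriolis parameter at 41°S:
f = 2Ω sin φ = 2 × 7.29×10⁻⁵ × sin 41° = 9.57×10⁻⁵ s⁻¹
Pressure gradient: |∂P/∂n| = 500 Pa / 312000 m = 1.60×10⁻³ Pa/m
Geostrophic speed: V_g = |∂P/∂n|/(fρ) = 1.60×10⁻³/(9.57×10⁻⁵ × 1.18) = 14.2 m/s
Around a low, centrifugal force acts outward with Coriolis, so pressure-gradient force balances both:
(1/ρ)|∂P/∂n| = fV + V²/R  →  V² + fR·V − fR·V_g = 0
With fR = 9.57×10⁻⁵ × 1491×10³ m = 143 m/s:
V = [−fR + √((fR)² + 4 fR V_g)]/2 = [−143 + √(143² + 4×143×14.2)]/2 = 13 m/s
Subgeostrophic (V < V_g = 14.2 m/s), as expected around a low.

13.0 m s⁻¹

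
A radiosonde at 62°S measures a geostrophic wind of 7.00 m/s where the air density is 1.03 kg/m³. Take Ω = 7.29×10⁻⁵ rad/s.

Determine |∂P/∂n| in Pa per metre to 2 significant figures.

Coriolis parameter at 62°S:
f = 2Ω sin φ = 2 × 7.29×10⁻⁵ × sin 62° = 1.29×10⁻⁴ s⁻¹
Geostrophic balance rearranged: |∂P/∂n| = f ρ V_g
|∂P/∂n| = 1.29×10⁻⁴ × 1.03 × 7.00 = 9.28×10⁻⁴ Pa/m

9.3×10⁻⁴ Pa/m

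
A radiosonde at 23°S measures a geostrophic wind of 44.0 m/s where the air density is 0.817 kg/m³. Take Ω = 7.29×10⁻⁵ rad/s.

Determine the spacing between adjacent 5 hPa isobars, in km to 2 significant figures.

240 km

Coriolis parameter at 23°S:
f = 2Ω sin φ = 2 × 7.29×10⁻⁵ × sin 23° = 5.70×10⁻⁵ s⁻¹
Geostrophic balance rearranged: |∂P/∂n| = f ρ V_g
|∂P/∂n| = 5.70×10⁻⁵ × 0.817 × 44.0 = 2.05×10⁻³ Pa/m
Isobar spacing: Δn = ΔP/|∂P/∂n| = 500 Pa / 2.05×10⁻³ Pa/m = 244152 m ≈ 240 km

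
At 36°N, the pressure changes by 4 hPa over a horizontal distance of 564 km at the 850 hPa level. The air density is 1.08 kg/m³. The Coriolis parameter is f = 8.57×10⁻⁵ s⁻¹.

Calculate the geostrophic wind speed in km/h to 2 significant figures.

Pressure gradient: |∂P/∂n| = 400 Pa / 564000 m = 7.09×10⁻⁴ Pa/m
Geostrophic balance (pressure-gradient force = Coriolis force):
V_g = (1/(fρ)) |∂P/∂n| = 7.09×10⁻⁴ / (8.57×10⁻⁵ × 1.08) = 7.66 m/s
Converting: 7.66 m/s × 3.6 = 28 km/h

28 km/h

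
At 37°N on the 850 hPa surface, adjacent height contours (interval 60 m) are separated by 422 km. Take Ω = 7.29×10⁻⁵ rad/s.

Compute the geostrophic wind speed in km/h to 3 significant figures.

57.2 km/h

Coriolis parameter at 37°N:
f = 2Ω sin φ = 2 × 7.29×10⁻⁵ × sin 37° = 8.77×10⁻⁵ s⁻¹
Height gradient: |∂Z/∂n| = 60 m / 422000 m = 1.42×10⁻⁴
On a pressure surface, geostrophic balance gives V_g = (g/f)|∂Z/∂n|:
V_g = 9.81 × 1.42×10⁻⁴ / 8.77×10⁻⁵ = 15.9 m/s
Converting: 15.9 m/s × 3.6 = 57.2 km/h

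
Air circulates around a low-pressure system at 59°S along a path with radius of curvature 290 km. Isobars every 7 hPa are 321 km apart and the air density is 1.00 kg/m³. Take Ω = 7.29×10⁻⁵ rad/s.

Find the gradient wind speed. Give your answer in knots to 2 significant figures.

25 knots

Coriolis parameter at 59°S:
f = 2Ω sin φ = 2 × 7.29×10⁻⁵ × sin 59° = 1.25×10⁻⁴ s⁻¹
Pressure gradient: |∂P/∂n| = 700 Pa / 321000 m = 2.18×10⁻³ Pa/m
Geostrophic speed: V_g = |∂P/∂n|/(fρ) = 2.18×10⁻³/(1.25×10⁻⁴ × 1.00) = 17.4 m/s
Around a low, centrifugal force acts outward with Coriolis, so pressure-gradient force balances both:
(1/ρ)|∂P/∂n| = fV + V²/R  →  V² + fR·V − fR·V_g = 0
With fR = 1.25×10⁻⁴ × 290×10³ m = 36.2 m/s:
V = [−fR + √((fR)² + 4 fR V_g)]/2 = [−36.2 + √(36.2² + 4×36.2×17.4)]/2 = 12.9 m/s
Subgeostrophic (V < V_g = 17.4 m/s), as expected around a low.
Converting: 12.9 m/s × 1.944 = 25 knots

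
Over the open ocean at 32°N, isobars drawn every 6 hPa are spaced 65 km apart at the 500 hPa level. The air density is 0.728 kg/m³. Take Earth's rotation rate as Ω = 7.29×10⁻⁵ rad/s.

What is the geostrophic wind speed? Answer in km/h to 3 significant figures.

Coriolis parameter at 32°N:
f = 2Ω sin φ = 2 × 7.29×10⁻⁵ × sin 32° = 7.73×10⁻⁵ s⁻¹
Pressure gradient: |∂P/∂n| = 600 Pa / 65000 m = 9.23×10⁻³ Pa/m
Geostrophic balance (pressure-gradient force = Coriolis force):
V_g = (1/(fρ)) |∂P/∂n| = 9.23×10⁻³ / (7.73×10⁻⁵ × 0.728) = 164 m/s
Converting: 164 m/s × 3.6 = 591 km/h

591 km/h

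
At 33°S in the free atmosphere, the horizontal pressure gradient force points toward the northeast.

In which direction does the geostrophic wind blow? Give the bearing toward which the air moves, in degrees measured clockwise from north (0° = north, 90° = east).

315°

The pressure-gradient force points toward the northeast (bearing 045°).
Geostrophic balance: in the Southern Hemisphere the Coriolis force deflects motion to the left, so the geostrophic wind blows 90° to the left of the pressure-gradient force (low pressure on the right).
Rotating 045° by 90° counterclockwise gives 315° — the wind blows toward the northwest.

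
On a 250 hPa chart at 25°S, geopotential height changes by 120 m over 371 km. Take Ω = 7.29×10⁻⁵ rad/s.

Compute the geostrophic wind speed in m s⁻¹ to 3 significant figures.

Coriolis parameter at 25°S:
f = 2Ω sin φ = 2 × 7.29×10⁻⁵ × sin 25° = 6.16×10⁻⁵ s⁻¹
Height gradient: |∂Z/∂n| = 120 m / 371000 m = 3.23×10⁻⁴
On a pressure surface, geostrophic balance gives V_g = (g/f)|∂Z/∂n|:
V_g = 9.81 × 3.23×10⁻⁴ / 6.16×10⁻⁵ = 51.5 m/s

51.5 m s⁻¹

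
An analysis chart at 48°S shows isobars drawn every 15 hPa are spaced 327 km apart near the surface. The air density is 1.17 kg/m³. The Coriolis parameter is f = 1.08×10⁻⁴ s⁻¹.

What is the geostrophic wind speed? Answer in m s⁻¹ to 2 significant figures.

36 m s⁻¹

Pressure gradient: |∂P/∂n| = 1500 Pa / 327000 m = 4.59×10⁻³ Pa/m
Geostrophic balance (pressure-gradient force = Coriolis force):
V_g = (1/(fρ)) |∂P/∂n| = 4.59×10⁻³ / (1.08×10⁻⁴ × 1.17) = 36.3 m/s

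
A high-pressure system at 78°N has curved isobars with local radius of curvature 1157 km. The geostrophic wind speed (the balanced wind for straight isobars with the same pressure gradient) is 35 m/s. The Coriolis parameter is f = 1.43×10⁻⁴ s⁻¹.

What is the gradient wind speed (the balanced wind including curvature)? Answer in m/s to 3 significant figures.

50.3 m/s

Around a high, pressure-gradient force acts outward with centrifugal, so Coriolis balances both:
fV = (1/ρ)|∂P/∂n| + V²/R  →  V² − fR·V + fR·V_g = 0
With fR = 1.43×10⁻⁴ × 1157×10³ m = 165 m/s:
V = [fR − √((fR)² − 4 fR V_g)]/2 = [165 − √(165² − 4×165×35)]/2 = 50.3 m/s
Supergeostrophic (V > V_g = 35 m/s), as expected around a high.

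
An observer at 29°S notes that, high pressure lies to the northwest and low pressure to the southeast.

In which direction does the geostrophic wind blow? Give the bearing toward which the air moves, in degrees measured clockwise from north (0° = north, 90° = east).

The pressure-gradient force points toward the southeast (bearing 135°).
Geostrophic balance: in the Southern Hemisphere the Coriolis force deflects motion to the left, so the geostrophic wind blows 90° to the left of the pressure-gradient force (low pressure on the right).
Rotating 135° by 90° counterclockwise gives 045° — the wind blows toward the northeast.

045°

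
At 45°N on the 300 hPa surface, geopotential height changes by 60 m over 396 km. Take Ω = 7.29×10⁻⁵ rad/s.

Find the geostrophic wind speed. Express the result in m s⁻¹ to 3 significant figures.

14.4 m s⁻¹

Coriolis parameter at 45°N:
f = 2Ω sin φ = 2 × 7.29×10⁻⁵ × sin 45° = 1.03×10⁻⁴ s⁻¹
Height gradient: |∂Z/∂n| = 60 m / 396000 m = 1.52×10⁻⁴
On a pressure surface, geostrophic balance gives V_g = (g/f)|∂Z/∂n|:
V_g = 9.81 × 1.52×10⁻⁴ / 1.03×10⁻⁴ = 14.4 m/s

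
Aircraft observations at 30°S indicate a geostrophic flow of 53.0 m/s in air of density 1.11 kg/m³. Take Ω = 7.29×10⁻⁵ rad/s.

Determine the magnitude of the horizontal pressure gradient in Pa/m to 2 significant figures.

4.3×10⁻³ Pa/m

Coriolis parameter at 30°S:
f = 2Ω sin φ = 2 × 7.29×10⁻⁵ × sin 30° = 7.29×10⁻⁵ s⁻¹
Geostrophic balance rearranged: |∂P/∂n| = f ρ V_g
|∂P/∂n| = 7.29×10⁻⁵ × 1.11 × 53.0 = 4.29×10⁻³ Pa/m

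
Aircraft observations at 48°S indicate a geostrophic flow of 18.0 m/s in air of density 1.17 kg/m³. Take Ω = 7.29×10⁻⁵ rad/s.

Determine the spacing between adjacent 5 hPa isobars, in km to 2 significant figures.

220 km

Coriolis parameter at 48°S:
f = 2Ω sin φ = 2 × 7.29×10⁻⁵ × sin 48° = 1.08×10⁻⁴ s⁻¹
Geostrophic balance rearranged: |∂P/∂n| = f ρ V_g
|∂P/∂n| = 1.08×10⁻⁴ × 1.17 × 18.0 = 2.28×10⁻³ Pa/m
Isobar spacing: Δn = ΔP/|∂P/∂n| = 500 Pa / 2.28×10⁻³ Pa/m = 219119 m ≈ 220 km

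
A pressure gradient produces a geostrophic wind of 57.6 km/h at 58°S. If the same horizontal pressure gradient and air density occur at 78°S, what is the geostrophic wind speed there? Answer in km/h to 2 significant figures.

50 km/h

With the same pressure gradient and density, V_g ∝ 1/f ∝ 1/sin φ.
V₂ = V₁ · sin φ₁ / sin φ₂ = 57.6 × sin 58° / sin 78°
V₂ = 57.6 × 0.8480/0.9781 = 50 km/h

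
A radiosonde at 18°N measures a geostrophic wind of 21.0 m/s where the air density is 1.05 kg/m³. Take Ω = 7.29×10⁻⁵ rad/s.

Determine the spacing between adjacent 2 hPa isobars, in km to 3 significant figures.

201 km

Coriolis parameter at 18°N:
f = 2Ω sin φ = 2 × 7.29×10⁻⁵ × sin 18° = 4.51×10⁻⁵ s⁻¹
Geostrophic balance rearranged: |∂P/∂n| = f ρ V_g
|∂P/∂n| = 4.51×10⁻⁵ × 1.05 × 21.0 = 9.93×10⁻⁴ Pa/m
Isobar spacing: Δn = ΔP/|∂P/∂n| = 200 Pa / 9.93×10⁻⁴ Pa/m = 201317 m ≈ 201 km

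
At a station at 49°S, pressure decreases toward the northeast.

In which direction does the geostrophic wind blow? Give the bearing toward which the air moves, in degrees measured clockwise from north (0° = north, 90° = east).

315°

The pressure-gradient force points toward the northeast (bearing 045°).
Geostrophic balance: in the Southern Hemisphere the Coriolis force deflects motion to the left, so the geostrophic wind blows 90° to the left of the pressure-gradient force (low pressure on the right).
Rotating 045° by 90° counterclockwise gives 315° — the wind blows toward the northwest.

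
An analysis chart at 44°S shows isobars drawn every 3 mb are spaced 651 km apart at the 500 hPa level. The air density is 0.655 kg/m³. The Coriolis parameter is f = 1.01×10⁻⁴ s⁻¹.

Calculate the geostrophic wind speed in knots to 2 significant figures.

Pressure gradient: |∂P/∂n| = 300 Pa / 651000 m = 4.61×10⁻⁴ Pa/m
Geostrophic balance (pressure-gradient force = Coriolis force):
V_g = (1/(fρ)) |∂P/∂n| = 4.61×10⁻⁴ / (1.01×10⁻⁴ × 0.655) = 6.97 m/s
Converting: 6.97 m/s × 1.944 = 14 knots

14 knots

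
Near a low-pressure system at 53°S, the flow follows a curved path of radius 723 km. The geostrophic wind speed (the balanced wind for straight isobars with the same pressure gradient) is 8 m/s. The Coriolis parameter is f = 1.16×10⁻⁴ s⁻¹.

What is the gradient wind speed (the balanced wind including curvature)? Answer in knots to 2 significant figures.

14 knots

Around a low, centrifugal force acts outward with Coriolis, so pressure-gradient force balances both:
(1/ρ)|∂P/∂n| = fV + V²/R  →  V² + fR·V − fR·V_g = 0
With fR = 1.16×10⁻⁴ × 723×10³ m = 83.9 m/s:
V = [−fR + √((fR)² + 4 fR V_g)]/2 = [−83.9 + √(83.9² + 4×83.9×8)]/2 = 7.35 m/s
Subgeostrophic (V < V_g = 8 m/s), as expected around a low.
Converting: 7.35 m/s × 1.944 = 14 knots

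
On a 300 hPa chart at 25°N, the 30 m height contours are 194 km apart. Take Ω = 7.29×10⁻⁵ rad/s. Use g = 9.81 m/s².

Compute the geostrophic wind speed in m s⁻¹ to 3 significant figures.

24.6 m s⁻¹

Coriolis parameter at 25°N:
f = 2Ω sin φ = 2 × 7.29×10⁻⁵ × sin 25° = 6.16×10⁻⁵ s⁻¹
Height gradient: |∂Z/∂n| = 30 m / 194000 m = 1.55×10⁻⁴
On a pressure surface, geostrophic balance gives V_g = (g/f)|∂Z/∂n|:
V_g = 9.81 × 1.55×10⁻⁴ / 6.16×10⁻⁵ = 24.6 m/s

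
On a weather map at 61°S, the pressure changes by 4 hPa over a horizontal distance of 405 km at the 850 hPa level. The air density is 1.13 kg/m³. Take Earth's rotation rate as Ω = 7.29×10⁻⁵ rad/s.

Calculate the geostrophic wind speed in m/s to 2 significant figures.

Coriolis parameter at 61°S:
f = 2Ω sin φ = 2 × 7.29×10⁻⁵ × sin 61° = 1.28×10⁻⁴ s⁻¹
Pressure gradient: |∂P/∂n| = 400 Pa / 405000 m = 9.88×10⁻⁴ Pa/m
Geostrophic balance (pressure-gradient force = Coriolis force):
V_g = (1/(fρ)) |∂P/∂n| = 9.88×10⁻⁴ / (1.28×10⁻⁴ × 1.13) = 6.85 m/s

6.9 m/s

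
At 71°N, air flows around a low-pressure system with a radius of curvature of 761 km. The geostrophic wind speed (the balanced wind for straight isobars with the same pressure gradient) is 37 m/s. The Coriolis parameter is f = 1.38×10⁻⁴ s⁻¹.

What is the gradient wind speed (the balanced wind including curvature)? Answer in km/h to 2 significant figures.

100 km/h

Around a low, centrifugal force acts outward with Coriolis, so pressure-gradient force balances both:
(1/ρ)|∂P/∂n| = fV + V²/R  →  V² + fR·V − fR·V_g = 0
With fR = 1.38×10⁻⁴ × 761×10³ m = 105 m/s:
V = [−fR + √((fR)² + 4 fR V_g)]/2 = [−105 + √(105² + 4×105×37)]/2 = 29 m/s
Subgeostrophic (V < V_g = 37 m/s), as expected around a low.
Converting: 29 m/s × 3.6 = 100 km/h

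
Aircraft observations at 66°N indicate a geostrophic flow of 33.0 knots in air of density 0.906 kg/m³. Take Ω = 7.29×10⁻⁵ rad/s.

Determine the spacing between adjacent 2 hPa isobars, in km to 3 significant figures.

Coriolis parameter at 66°N:
f = 2Ω sin φ = 2 × 7.29×10⁻⁵ × sin 66° = 1.33×10⁻⁴ s⁻¹
Wind speed in SI: 33.0 knots = 17.0 m/s
Geostrophic balance rearranged: |∂P/∂n| = f ρ V_g
|∂P/∂n| = 1.33×10⁻⁴ × 0.906 × 17.0 = 2.05×10⁻³ Pa/m
Isobar spacing: Δn = ΔP/|∂P/∂n| = 200 Pa / 2.05×10⁻³ Pa/m = 97625 m ≈ 97.6 km

97.6 km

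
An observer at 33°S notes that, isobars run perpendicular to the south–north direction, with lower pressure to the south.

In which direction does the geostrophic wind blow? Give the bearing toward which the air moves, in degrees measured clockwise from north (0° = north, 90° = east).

090°

The pressure-gradient force points toward the south (bearing 180°).
Geostrophic balance: in the Southern Hemisphere the Coriolis force deflects motion to the left, so the geostrophic wind blows 90° to the left of the pressure-gradient force (low pressure on the right).
Rotating 180° by 90° counterclockwise gives 090° — the wind blows toward the east.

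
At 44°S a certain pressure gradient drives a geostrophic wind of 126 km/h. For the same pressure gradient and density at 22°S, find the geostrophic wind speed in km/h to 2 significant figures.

230 km/h

With the same pressure gradient and density, V_g ∝ 1/f ∝ 1/sin φ.
V₂ = V₁ · sin φ₁ / sin φ₂ = 126 × sin 44° / sin 22°
V₂ = 126 × 0.6947/0.3746 = 230 km/h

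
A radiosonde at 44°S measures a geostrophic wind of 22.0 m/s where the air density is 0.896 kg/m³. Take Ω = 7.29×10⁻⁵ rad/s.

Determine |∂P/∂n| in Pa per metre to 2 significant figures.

Coriolis parameter at 44°S:
f = 2Ω sin φ = 2 × 7.29×10⁻⁵ × sin 44° = 1.01×10⁻⁴ s⁻¹
Geostrophic balance rearranged: |∂P/∂n| = f ρ V_g
|∂P/∂n| = 1.01×10⁻⁴ × 0.896 × 22.0 = 2.00×10⁻³ Pa/m

2.0×10⁻³ Pa/m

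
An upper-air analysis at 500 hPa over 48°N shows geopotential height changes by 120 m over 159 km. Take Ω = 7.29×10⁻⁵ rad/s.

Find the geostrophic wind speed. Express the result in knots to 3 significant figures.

Coriolis parameter at 48°N:
f = 2Ω sin φ = 2 × 7.29×10⁻⁵ × sin 48° = 1.08×10⁻⁴ s⁻¹
Height gradient: |∂Z/∂n| = 120 m / 159000 m = 7.55×10⁻⁴
On a pressure surface, geostrophic balance gives V_g = (g/f)|∂Z/∂n|:
V_g = 9.81 × 7.55×10⁻⁴ / 1.08×10⁻⁴ = 68.3 m/s
Converting: 68.3 m/s × 1.944 = 133 knots

133 knots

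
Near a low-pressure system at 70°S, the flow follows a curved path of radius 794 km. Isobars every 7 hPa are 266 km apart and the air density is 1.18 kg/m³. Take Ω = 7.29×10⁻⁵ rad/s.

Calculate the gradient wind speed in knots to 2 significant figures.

Coriolis parameter at 70°S:
f = 2Ω sin φ = 2 × 7.29×10⁻⁵ × sin 70° = 1.37×10⁻⁴ s⁻¹
Pressure gradient: |∂P/∂n| = 700 Pa / 266000 m = 2.63×10⁻³ Pa/m
Geostrophic speed: V_g = |∂P/∂n|/(fρ) = 2.63×10⁻³/(1.37×10⁻⁴ × 1.18) = 16.3 m/s
Around a low, centrifugal force acts outward with Coriolis, so pressure-gradient force balances both:
(1/ρ)|∂P/∂n| = fV + V²/R  →  V² + fR·V − fR·V_g = 0
With fR = 1.37×10⁻⁴ × 794×10³ m = 109 m/s:
V = [−fR + √((fR)² + 4 fR V_g)]/2 = [−109 + √(109² + 4×109×16.3)]/2 = 14.4 m/s
Subgeostrophic (V < V_g = 16.3 m/s), as expected around a low.
Converting: 14.4 m/s × 1.944 = 28 knots

28 knots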